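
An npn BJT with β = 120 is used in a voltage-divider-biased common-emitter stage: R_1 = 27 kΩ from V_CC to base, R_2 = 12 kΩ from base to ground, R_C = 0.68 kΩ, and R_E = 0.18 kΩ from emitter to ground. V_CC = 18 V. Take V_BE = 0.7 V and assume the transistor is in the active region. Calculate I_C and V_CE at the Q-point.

I_C ≈ 19 mA, V_CE ≈ 1.4 V

Thevenize the base divider: V_Th = V_CC·R_2/(R_1+R_2) = 18×12/39 = 5.54 V, R_Th = R_1‖R_2 = 8.31 kΩ.
Base-emitter loop: V_Th = I_B·R_Th + V_BE + (β+1)I_B·R_E, so I_B = (5.54 − 0.7) / (8.31 + 121×0.18) = 0.161 mA.
I_C = β·I_B = 120×0.161 = 19.3 mA, and I_E = (β+1)I_B = 19.5 mA.
V_CE = V_CC − I_C·R_C − I_E·R_E = 18 − 19.3×0.68 − 19.5×0.18 = 1.38 V.
V_CE = 1.38 V > 0.2 V confirms active-region operation.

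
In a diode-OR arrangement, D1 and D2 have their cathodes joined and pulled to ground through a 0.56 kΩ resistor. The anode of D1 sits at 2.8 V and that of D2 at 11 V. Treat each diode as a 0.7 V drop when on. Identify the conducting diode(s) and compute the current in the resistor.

Only D2 conducts; I_R ≈ 18 mA

Assume both conduct. Then node N would need to be at both 2.8−0.7 = 2.1 V and 11−0.7 = 10.3 V, which is impossible.
Assume only D2 conducts: V_N = 11 − 0.7 = 10.3 V, so I_R = 10.3/0.56 = 18.4 mA.
Check D1: its anode-to-cathode voltage is 2.8 − 10.3 = -7.5 V < 0.7 V, so it is off. The assumption is consistent.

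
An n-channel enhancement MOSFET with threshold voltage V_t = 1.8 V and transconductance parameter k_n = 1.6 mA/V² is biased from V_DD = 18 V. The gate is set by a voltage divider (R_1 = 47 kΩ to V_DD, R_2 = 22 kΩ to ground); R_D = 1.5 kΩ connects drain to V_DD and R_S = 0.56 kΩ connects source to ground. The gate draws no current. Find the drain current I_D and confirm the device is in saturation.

V_G = V_DD·R_2/(R_1+R_2) = 18×22/69 = 5.74 V.
Assume saturation: I_D = (k_n/2)(V_GS − V_t)² with V_GS = V_G − I_D·R_S = 5.74 − 0.56·I_D.
Substituting gives 0.251·I_D² − 4.53·I_D + 12.4 = 0, with roots I_D = 3.37 or 14.7 mA.
The root I_D = 14.7 mA gives V_GS = -2.48 V ≤ V_t, so take I_D = 3.37 mA.
Then V_GS = 3.85 V and V_DS = V_DD − I_D(R_D+R_S) = 18 − 3.37×2.06 = 11.1 V.
Saturation requires V_DS ≥ V_GS − V_t = 2.05 V; 11.1 ≥ 2.05 ✓.

I_D ≈ 3.4 mA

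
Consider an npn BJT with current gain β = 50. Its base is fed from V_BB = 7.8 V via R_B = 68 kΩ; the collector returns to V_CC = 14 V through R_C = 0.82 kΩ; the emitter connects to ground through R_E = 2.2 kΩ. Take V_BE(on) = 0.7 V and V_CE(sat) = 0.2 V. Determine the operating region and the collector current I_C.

active; I_C ≈ 2 mA

Assume active. Base-emitter loop: I_B = (V_BB − V_BE)/(R_B + (β+1)R_E) = (7.8 − 0.7)/(68 + 51×2.2) = 0.0394 mA.
I_C = β·I_B = 50×0.0394 = 1.97 mA.
V_CE = V_CC − I_C·R_C − I_E·R_E = 14 − 1.97×0.82 − 2.01×2.2 = 7.96 V > V_CE(sat), so the active-region assumption holds.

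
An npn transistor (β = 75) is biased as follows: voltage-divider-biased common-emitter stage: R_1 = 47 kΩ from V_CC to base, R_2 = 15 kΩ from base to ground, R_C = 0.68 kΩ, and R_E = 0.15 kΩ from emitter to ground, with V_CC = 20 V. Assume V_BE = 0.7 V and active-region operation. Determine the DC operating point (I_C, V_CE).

Thevenize the base divider: V_Th = V_CC·R_2/(R_1+R_2) = 20×15/62 = 4.84 V, R_Th = R_1‖R_2 = 11.4 kΩ.
Base-emitter loop: V_Th = I_B·R_Th + V_BE + (β+1)I_B·R_E, so I_B = (4.84 − 0.7) / (11.4 + 76×0.15) = 0.182 mA.
I_C = β·I_B = 75×0.182 = 13.6 mA, and I_E = (β+1)I_B = 13.8 mA.
V_CE = V_CC − I_C·R_C − I_E·R_E = 20 − 13.6×0.68 − 13.8×0.15 = 8.66 V.
V_CE = 8.66 V > 0.2 V confirms active-region operation.

I_C ≈ 14 mA, V_CE ≈ 8.7 V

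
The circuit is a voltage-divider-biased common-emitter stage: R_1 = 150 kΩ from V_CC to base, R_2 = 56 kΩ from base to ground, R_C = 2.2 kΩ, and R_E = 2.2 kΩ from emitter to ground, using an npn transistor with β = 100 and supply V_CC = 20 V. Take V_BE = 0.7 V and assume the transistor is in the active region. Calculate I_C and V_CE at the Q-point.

Thevenize the base divider: V_Th = V_CC·R_2/(R_1+R_2) = 20×56/206 = 5.44 V, R_Th = R_1‖R_2 = 40.8 kΩ.
Base-emitter loop: V_Th = I_B·R_Th + V_BE + (β+1)I_B·R_E, so I_B = (5.44 − 0.7) / (40.8 + 101×2.2) = 0.018 mA.
I_C = β·I_B = 100×0.018 = 1.8 mA, and I_E = (β+1)I_B = 1.82 mA.
V_CE = V_CC − I_C·R_C − I_E·R_E = 20 − 1.8×2.2 − 1.82×2.2 = 12 V.
V_CE = 12 V > 0.2 V confirms active-region operation.

I_C ≈ 1.8 mA, V_CE ≈ 12 V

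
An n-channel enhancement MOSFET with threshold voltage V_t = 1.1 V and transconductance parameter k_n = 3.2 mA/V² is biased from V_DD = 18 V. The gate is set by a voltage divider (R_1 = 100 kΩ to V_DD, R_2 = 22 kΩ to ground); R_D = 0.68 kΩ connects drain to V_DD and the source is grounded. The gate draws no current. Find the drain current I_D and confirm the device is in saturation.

I_D ≈ 7.4 mA

V_G = V_DD·R_2/(R_1+R_2) = 18×22/122 = 3.25 V. With the source grounded, V_GS = V_G = 3.25 V.
Assume saturation: I_D = (k_n/2)(V_GS − V_t)² = (3.2/2)×(3.25 − 1.1)² = 1.6×2.15² = 7.37 mA.
V_DS = V_DD − I_D·R_D = 18 − 7.37×0.68 = 13 V.
Saturation requires V_DS ≥ V_GS − V_t = 2.15 V; 13 ≥ 2.15 ✓.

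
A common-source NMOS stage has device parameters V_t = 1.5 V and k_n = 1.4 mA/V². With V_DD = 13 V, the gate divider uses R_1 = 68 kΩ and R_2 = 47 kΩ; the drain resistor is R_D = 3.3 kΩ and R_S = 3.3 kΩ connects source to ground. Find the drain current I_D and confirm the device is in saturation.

I_D ≈ 0.83 mA

V_G = V_DD·R_2/(R_1+R_2) = 13×47/115 = 5.31 V.
Assume saturation: I_D = (k_n/2)(V_GS − V_t)² with V_GS = V_G − I_D·R_S = 5.31 − 3.3·I_D.
Substituting gives 7.62·I_D² − 18.6·I_D + 10.2 = 0, with roots I_D = 0.826 or 1.62 mA.
The root I_D = 1.62 mA gives V_GS = -0.0193 V ≤ V_t, so take I_D = 0.826 mA.
Then V_GS = 2.59 V and V_DS = V_DD − I_D(R_D+R_S) = 13 − 0.826×6.6 = 7.55 V.
Saturation requires V_DS ≥ V_GS − V_t = 1.09 V; 7.55 ≥ 1.09 ✓.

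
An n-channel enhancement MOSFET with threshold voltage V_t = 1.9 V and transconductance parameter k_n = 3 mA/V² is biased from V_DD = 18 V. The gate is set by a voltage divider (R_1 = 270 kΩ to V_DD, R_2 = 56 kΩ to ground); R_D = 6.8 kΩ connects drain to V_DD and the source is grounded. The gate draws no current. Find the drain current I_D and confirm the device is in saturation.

V_G = V_DD·R_2/(R_1+R_2) = 18×56/326 = 3.09 V. With the source grounded, V_GS = V_G = 3.09 V.
Assume saturation: I_D = (k_n/2)(V_GS − V_t)² = (3/2)×(3.09 − 1.9)² = 1.5×1.19² = 2.13 mA.
V_DS = V_DD − I_D·R_D = 18 − 2.13×6.8 = 3.51 V.
Saturation requires V_DS ≥ V_GS − V_t = 1.19 V; 3.51 ≥ 1.19 ✓.

I_D ≈ 2.1 mA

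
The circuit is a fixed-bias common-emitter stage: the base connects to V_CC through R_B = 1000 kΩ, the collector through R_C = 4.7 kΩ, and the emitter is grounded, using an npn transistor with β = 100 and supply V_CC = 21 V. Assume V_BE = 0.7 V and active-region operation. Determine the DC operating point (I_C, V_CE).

I_C ≈ 2 mA, V_CE ≈ 11 V

Base loop: V_CC = I_B·R_B + V_BE, so I_B = (21 − 0.7)/1000 kΩ = 0.0203 mA.
In the active region I_C = β·I_B = 100 × 0.0203 = 2.03 mA.
Collector loop: V_CE = V_CC − I_C·R_C = 21 − 2.03×4.7 = 11.5 V.
Since V_CE = 11.5 V > V_CE(sat) ≈ 0.2 V, the transistor is in the active region as assumed.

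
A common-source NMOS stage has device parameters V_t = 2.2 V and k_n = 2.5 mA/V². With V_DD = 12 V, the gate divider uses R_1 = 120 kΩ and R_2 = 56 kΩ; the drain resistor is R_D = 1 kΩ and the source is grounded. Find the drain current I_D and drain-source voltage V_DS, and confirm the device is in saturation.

I_D ≈ 3.3 mA, V_DS ≈ 8.7 V

V_G = V_DD·R_2/(R_1+R_2) = 12×56/176 = 3.82 V. With the source grounded, V_GS = V_G = 3.82 V.
Assume saturation: I_D = (k_n/2)(V_GS − V_t)² = (2.5/2)×(3.82 − 2.2)² = 1.25×1.62² = 3.27 mA.
V_DS = V_DD − I_D·R_D = 12 − 3.27×1 = 8.73 V.
Saturation requires V_DS ≥ V_GS − V_t = 1.62 V; 8.73 ≥ 1.62 ✓.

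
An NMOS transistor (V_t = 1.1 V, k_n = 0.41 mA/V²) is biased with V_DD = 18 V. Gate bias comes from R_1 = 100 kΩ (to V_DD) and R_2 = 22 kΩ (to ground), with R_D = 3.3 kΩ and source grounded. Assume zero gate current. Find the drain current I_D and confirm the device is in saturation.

V_G = V_DD·R_2/(R_1+R_2) = 18×22/122 = 3.25 V. With the source grounded, V_GS = V_G = 3.25 V.
Assume saturation: I_D = (k_n/2)(V_GS − V_t)² = (0.41/2)×(3.25 − 1.1)² = 0.205×2.15² = 0.944 mA.
V_DS = V_DD − I_D·R_D = 18 − 0.944×3.3 = 14.9 V.
Saturation requires V_DS ≥ V_GS − V_t = 2.15 V; 14.9 ≥ 2.15 ✓.

I_D ≈ 0.94 mA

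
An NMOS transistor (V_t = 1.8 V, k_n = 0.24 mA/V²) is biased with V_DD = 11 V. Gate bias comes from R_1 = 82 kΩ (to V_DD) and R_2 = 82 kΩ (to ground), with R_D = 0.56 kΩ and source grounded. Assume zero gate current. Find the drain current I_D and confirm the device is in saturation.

V_G = V_DD·R_2/(R_1+R_2) = 11×82/164 = 5.5 V. With the source grounded, V_GS = V_G = 5.5 V.
Assume saturation: I_D = (k_n/2)(V_GS − V_t)² = (0.24/2)×(5.5 − 1.8)² = 0.12×3.7² = 1.64 mA.
V_DS = V_DD − I_D·R_D = 11 − 1.64×0.56 = 10.1 V.
Saturation requires V_DS ≥ V_GS − V_t = 3.7 V; 10.1 ≥ 3.7 ✓.

I_D ≈ 1.6 mA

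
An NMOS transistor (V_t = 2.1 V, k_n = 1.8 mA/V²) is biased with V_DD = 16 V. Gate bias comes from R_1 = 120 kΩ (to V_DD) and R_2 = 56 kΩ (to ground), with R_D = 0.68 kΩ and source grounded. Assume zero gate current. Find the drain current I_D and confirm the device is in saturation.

I_D ≈ 8.1 mA

V_G = V_DD·R_2/(R_1+R_2) = 16×56/176 = 5.09 V. With the source grounded, V_GS = V_G = 5.09 V.
Assume saturation: I_D = (k_n/2)(V_GS − V_t)² = (1.8/2)×(5.09 − 2.1)² = 0.9×2.99² = 8.05 mA.
V_DS = V_DD − I_D·R_D = 16 − 8.05×0.68 = 10.5 V.
Saturation requires V_DS ≥ V_GS − V_t = 2.99 V; 10.5 ≥ 2.99 ✓.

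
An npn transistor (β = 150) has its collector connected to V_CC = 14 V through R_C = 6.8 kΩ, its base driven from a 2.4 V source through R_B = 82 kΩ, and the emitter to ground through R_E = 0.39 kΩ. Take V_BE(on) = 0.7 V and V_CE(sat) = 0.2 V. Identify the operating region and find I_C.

active; I_C ≈ 1.8 mA

Assume active. Base-emitter loop: I_B = (V_BB − V_BE)/(R_B + (β+1)R_E) = (2.4 − 0.7)/(82 + 151×0.39) = 0.0121 mA.
I_C = β·I_B = 150×0.0121 = 1.81 mA.
V_CE = V_CC − I_C·R_C − I_E·R_E = 14 − 1.81×6.8 − 1.82×0.39 = 0.982 V > V_CE(sat), so the active-region assumption holds.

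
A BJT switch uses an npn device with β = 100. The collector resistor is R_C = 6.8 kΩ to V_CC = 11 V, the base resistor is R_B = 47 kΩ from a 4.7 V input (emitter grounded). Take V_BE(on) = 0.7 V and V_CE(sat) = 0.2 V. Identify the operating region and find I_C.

saturation; I_C ≈ 1.6 mA

Assume active: I_B = (4.7 − 0.7)/47 = 0.0851 mA, giving I_C = β·I_B = 8.51 mA.
But then V_CE = 11 − 8.51×6.8 = -46.9 V < V_CE(sat) = 0.2 V — impossible in the active region.
So the transistor is saturated. With V_CE = 0.2 V, I_C = (V_CC − 0.2)/R_C = 10.8/6.8 = 1.59 mA.
Check: β·I_B = 8.51 mA > I_C = 1.59 mA, confirming saturation.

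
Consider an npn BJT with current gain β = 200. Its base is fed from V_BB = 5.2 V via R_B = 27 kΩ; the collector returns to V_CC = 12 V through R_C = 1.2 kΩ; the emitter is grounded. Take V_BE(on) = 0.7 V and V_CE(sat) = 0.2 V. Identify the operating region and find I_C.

saturation; I_C ≈ 9.8 mA

Assume active: I_B = (5.2 − 0.7)/27 = 0.167 mA, giving I_C = β·I_B = 33.3 mA.
But then V_CE = 12 − 33.3×1.2 = -28 V < V_CE(sat) = 0.2 V — impossible in the active region.
So the transistor is saturated. With V_CE = 0.2 V, I_C = (V_CC − 0.2)/R_C = 11.8/1.2 = 9.83 mA.
Check: β·I_B = 33.3 mA > I_C = 9.83 mA, confirming saturation.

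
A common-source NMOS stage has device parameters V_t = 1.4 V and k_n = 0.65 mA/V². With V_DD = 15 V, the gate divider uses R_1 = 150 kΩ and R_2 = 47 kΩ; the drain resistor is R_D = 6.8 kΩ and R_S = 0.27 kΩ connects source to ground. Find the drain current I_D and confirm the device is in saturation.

V_G = V_DD·R_2/(R_1+R_2) = 15×47/197 = 3.58 V.
Assume saturation: I_D = (k_n/2)(V_GS − V_t)² with V_GS = V_G − I_D·R_S = 3.58 − 0.27·I_D.
Substituting gives 0.0237·I_D² − 1.38·I_D + 1.54 = 0, with roots I_D = 1.14 or 57.2 mA.
The root I_D = 57.2 mA gives V_GS = -11.9 V ≤ V_t, so take I_D = 1.14 mA.
Then V_GS = 3.27 V and V_DS = V_DD − I_D(R_D+R_S) = 15 − 1.14×7.07 = 6.95 V.
Saturation requires V_DS ≥ V_GS − V_t = 1.87 V; 6.95 ≥ 1.87 ✓.

I_D ≈ 1.1 mA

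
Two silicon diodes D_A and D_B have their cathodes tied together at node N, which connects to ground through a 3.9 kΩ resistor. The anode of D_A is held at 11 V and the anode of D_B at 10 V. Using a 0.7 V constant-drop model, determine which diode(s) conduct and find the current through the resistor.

Only D_A conducts; I_R ≈ 2.6 mA

Assume both conduct. Then node N would need to be at both 11−0.7 = 10.3 V and 10−0.7 = 9.3 V, which is impossible.
Assume only D_A conducts: V_N = 11 − 0.7 = 10.3 V, so I_R = 10.3/3.9 = 2.64 mA.
Check D_B: its anode-to-cathode voltage is 10 − 10.3 = -0.3 V < 0.7 V, so it is off. The assumption is consistent.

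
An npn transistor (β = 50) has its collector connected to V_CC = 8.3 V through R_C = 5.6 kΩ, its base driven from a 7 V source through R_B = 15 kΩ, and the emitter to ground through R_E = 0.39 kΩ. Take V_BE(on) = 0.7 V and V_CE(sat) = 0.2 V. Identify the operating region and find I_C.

saturation; I_C ≈ 1.3 mA

Assume active: I_B = (7 − 0.7)/(15 + 51×0.39) = 0.181 mA, I_C = β·I_B = 9.03 mA.
Then V_CE = 8.3 − 9.03×5.6 − 9.21×0.39 = -45.9 V < 0.2 V — the active assumption fails.
Re-solve with V_CE = 0.2 V. KCL at the emitter: V_E/R_E = (V_BB−0.7−V_E)/R_B + (V_CC−0.2−V_E)/R_C, giving V_E = 0.664 V.
I_C = (V_CC − 0.2 − V_E)/R_C = (8.1 − 0.664)/5.6 = 1.33 mA.
Check: I_B = (6.3 − 0.664)/15 = 0.376 mA, and β·I_B = 18.8 mA > I_C, confirming saturation.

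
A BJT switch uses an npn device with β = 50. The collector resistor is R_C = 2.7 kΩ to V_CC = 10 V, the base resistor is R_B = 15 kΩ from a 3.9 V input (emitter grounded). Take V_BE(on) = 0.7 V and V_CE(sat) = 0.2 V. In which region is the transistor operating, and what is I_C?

Assume active: I_B = (3.9 − 0.7)/15 = 0.213 mA, giving I_C = β·I_B = 10.7 mA.
But then V_CE = 10 − 10.7×2.7 = -18.8 V < V_CE(sat) = 0.2 V — impossible in the active region.
So the transistor is saturated. With V_CE = 0.2 V, I_C = (V_CC − 0.2)/R_C = 9.8/2.7 = 3.63 mA.
Check: β·I_B = 10.7 mA > I_C = 3.63 mA, confirming saturation.

saturation; I_C ≈ 3.6 mA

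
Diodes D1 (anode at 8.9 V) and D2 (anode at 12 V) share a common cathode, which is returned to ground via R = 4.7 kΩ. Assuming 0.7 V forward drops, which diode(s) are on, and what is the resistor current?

Only D2 conducts; I_R ≈ 2.4 mA

Assume both conduct. Then node N would need to be at both 8.9−0.7 = 8.2 V and 12−0.7 = 11.3 V, which is impossible.
Assume only D2 conducts: V_N = 12 − 0.7 = 11.3 V, so I_R = 11.3/4.7 = 2.4 mA.
Check D1: its anode-to-cathode voltage is 8.9 − 11.3 = -2.4 V < 0.7 V, so it is off. The assumption is consistent.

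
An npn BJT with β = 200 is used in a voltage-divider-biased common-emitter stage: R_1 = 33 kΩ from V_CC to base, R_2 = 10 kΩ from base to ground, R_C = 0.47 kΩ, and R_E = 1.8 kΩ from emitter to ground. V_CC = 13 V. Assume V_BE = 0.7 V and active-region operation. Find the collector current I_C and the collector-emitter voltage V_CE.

I_C ≈ 1.3 mA, V_CE ≈ 10 V

Thevenize the base divider: V_Th = V_CC·R_2/(R_1+R_2) = 13×10/43 = 3.02 V, R_Th = R_1‖R_2 = 7.67 kΩ.
Base-emitter loop: V_Th = I_B·R_Th + V_BE + (β+1)I_B·R_E, so I_B = (3.02 − 0.7) / (7.67 + 201×1.8) = 0.00629 mA.
I_C = β·I_B = 200×0.00629 = 1.26 mA, and I_E = (β+1)I_B = 1.26 mA.
V_CE = V_CC − I_C·R_C − I_E·R_E = 13 − 1.26×0.47 − 1.26×1.8 = 10.1 V.
V_CE = 10.1 V > 0.2 V confirms active-region operation.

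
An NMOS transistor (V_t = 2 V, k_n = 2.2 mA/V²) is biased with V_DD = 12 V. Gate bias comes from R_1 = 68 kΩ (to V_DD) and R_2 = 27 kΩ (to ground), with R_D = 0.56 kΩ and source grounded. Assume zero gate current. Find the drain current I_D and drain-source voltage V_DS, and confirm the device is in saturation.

V_G = V_DD·R_2/(R_1+R_2) = 12×27/95 = 3.41 V. With the source grounded, V_GS = V_G = 3.41 V.
Assume saturation: I_D = (k_n/2)(V_GS − V_t)² = (2.2/2)×(3.41 − 2)² = 1.1×1.41² = 2.19 mA.
V_DS = V_DD − I_D·R_D = 12 − 2.19×0.56 = 10.8 V.
Saturation requires V_DS ≥ V_GS − V_t = 1.41 V; 10.8 ≥ 1.41 ✓.

I_D ≈ 2.2 mA, V_DS ≈ 11 V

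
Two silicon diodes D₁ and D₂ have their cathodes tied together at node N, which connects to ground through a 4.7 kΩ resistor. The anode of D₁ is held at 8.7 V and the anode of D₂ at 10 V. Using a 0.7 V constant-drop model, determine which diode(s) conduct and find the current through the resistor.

Assume both conduct. Then node N would need to be at both 8.7−0.7 = 8 V and 10−0.7 = 9.3 V, which is impossible.
Assume only D₂ conducts: V_N = 10 − 0.7 = 9.3 V, so I_R = 9.3/4.7 = 1.98 mA.
Check D₁: its anode-to-cathode voltage is 8.7 − 9.3 = -0.6 V < 0.7 V, so it is off. The assumption is consistent.

Only D₂ conducts; I_R ≈ 2 mA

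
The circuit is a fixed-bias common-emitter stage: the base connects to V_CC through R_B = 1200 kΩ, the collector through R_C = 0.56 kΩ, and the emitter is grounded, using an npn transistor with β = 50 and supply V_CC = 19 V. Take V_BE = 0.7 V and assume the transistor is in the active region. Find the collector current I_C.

Base loop: V_CC = I_B·R_B + V_BE, so I_B = (19 − 0.7)/1200 kΩ = 0.0153 mA.
In the active region I_C = β·I_B = 50 × 0.0153 = 0.763 mA.
Collector loop: V_CE = V_CC − I_C·R_C = 19 − 0.763×0.56 = 18.6 V.
Since V_CE = 18.6 V > V_CE(sat) ≈ 0.2 V, the transistor is in the active region as assumed.

I_C ≈ 0.76 mA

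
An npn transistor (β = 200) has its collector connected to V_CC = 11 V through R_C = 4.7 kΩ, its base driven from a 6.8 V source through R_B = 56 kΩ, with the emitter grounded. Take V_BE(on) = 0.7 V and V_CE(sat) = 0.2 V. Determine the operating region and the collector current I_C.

saturation; I_C ≈ 2.3 mA

Assume active: I_B = (6.8 − 0.7)/56 = 0.109 mA, giving I_C = β·I_B = 21.8 mA.
But then V_CE = 11 − 21.8×4.7 = -91.4 V < V_CE(sat) = 0.2 V — impossible in the active region.
So the transistor is saturated. With V_CE = 0.2 V, I_C = (V_CC − 0.2)/R_C = 10.8/4.7 = 2.3 mA.
Check: β·I_B = 21.8 mA > I_C = 2.3 mA, confirming saturation.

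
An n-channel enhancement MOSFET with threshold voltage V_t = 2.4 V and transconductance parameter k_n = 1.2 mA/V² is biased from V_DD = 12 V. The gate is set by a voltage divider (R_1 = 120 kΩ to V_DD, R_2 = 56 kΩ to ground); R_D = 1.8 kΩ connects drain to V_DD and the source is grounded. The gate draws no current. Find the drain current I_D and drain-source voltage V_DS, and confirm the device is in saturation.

I_D ≈ 1.2 mA, V_DS ≈ 9.8 V

V_G = V_DD·R_2/(R_1+R_2) = 12×56/176 = 3.82 V. With the source grounded, V_GS = V_G = 3.82 V.
Assume saturation: I_D = (k_n/2)(V_GS − V_t)² = (1.2/2)×(3.82 − 2.4)² = 0.6×1.42² = 1.21 mA.
V_DS = V_DD − I_D·R_D = 12 − 1.21×1.8 = 9.83 V.
Saturation requires V_DS ≥ V_GS − V_t = 1.42 V; 9.83 ≥ 1.42 ✓.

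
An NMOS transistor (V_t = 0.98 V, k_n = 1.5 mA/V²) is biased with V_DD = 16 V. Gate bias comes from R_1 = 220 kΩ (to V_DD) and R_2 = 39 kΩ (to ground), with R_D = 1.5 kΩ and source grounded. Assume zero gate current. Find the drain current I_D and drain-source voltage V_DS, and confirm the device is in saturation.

V_G = V_DD·R_2/(R_1+R_2) = 16×39/259 = 2.41 V. With the source grounded, V_GS = V_G = 2.41 V.
Assume saturation: I_D = (k_n/2)(V_GS − V_t)² = (1.5/2)×(2.41 − 0.98)² = 0.75×1.43² = 1.53 mA.
V_DS = V_DD − I_D·R_D = 16 − 1.53×1.5 = 13.7 V.
Saturation requires V_DS ≥ V_GS − V_t = 1.43 V; 13.7 ≥ 1.43 ✓.

I_D ≈ 1.5 mA, V_DS ≈ 14 V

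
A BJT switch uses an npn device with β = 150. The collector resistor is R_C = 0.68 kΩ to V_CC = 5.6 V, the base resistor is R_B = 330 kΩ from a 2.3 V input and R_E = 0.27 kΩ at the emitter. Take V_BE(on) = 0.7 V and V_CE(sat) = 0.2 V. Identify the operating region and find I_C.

active; I_C ≈ 0.65 mA

Assume active. Base-emitter loop: I_B = (V_BB − V_BE)/(R_B + (β+1)R_E) = (2.3 − 0.7)/(330 + 151×0.27) = 0.00432 mA.
I_C = β·I_B = 150×0.00432 = 0.647 mA.
V_CE = V_CC − I_C·R_C − I_E·R_E = 5.6 − 0.647×0.68 − 0.652×0.27 = 4.98 V > V_CE(sat), so the active-region assumption holds.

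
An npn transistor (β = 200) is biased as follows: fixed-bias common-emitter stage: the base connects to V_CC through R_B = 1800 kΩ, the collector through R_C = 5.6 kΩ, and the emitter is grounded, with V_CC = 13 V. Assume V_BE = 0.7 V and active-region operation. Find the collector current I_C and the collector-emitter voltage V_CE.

Base loop: V_CC = I_B·R_B + V_BE, so I_B = (13 − 0.7)/1800 kΩ = 0.00683 mA.
In the active region I_C = β·I_B = 200 × 0.00683 = 1.37 mA.
Collector loop: V_CE = V_CC − I_C·R_C = 13 − 1.37×5.6 = 5.35 V.
Since V_CE = 5.35 V > V_CE(sat) ≈ 0.2 V, the transistor is in the active region as assumed.

I_C ≈ 1.4 mA, V_CE ≈ 5.3 V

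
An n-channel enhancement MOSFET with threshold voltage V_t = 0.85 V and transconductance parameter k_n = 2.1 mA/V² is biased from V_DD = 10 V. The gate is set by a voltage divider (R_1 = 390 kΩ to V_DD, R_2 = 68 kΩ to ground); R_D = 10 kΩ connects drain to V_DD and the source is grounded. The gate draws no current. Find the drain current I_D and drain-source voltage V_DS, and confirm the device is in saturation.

I_D ≈ 0.42 mA, V_DS ≈ 5.8 V

V_G = V_DD·R_2/(R_1+R_2) = 10×68/458 = 1.48 V. With the source grounded, V_GS = V_G = 1.48 V.
Assume saturation: I_D = (k_n/2)(V_GS − V_t)² = (2.1/2)×(1.48 − 0.85)² = 1.05×0.635² = 0.423 mA.
V_DS = V_DD − I_D·R_D = 10 − 0.423×10 = 5.77 V.
Saturation requires V_DS ≥ V_GS − V_t = 0.635 V; 5.77 ≥ 0.635 ✓.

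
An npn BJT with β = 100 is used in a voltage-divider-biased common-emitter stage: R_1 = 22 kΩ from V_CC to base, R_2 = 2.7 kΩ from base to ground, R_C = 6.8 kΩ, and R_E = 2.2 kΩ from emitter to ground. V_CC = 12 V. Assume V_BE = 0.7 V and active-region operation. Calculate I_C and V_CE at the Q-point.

Thevenize the base divider: V_Th = V_CC·R_2/(R_1+R_2) = 12×2.7/24.7 = 1.31 V, R_Th = R_1‖R_2 = 2.4 kΩ.
Base-emitter loop: V_Th = I_B·R_Th + V_BE + (β+1)I_B·R_E, so I_B = (1.31 − 0.7) / (2.4 + 101×2.2) = 0.00272 mA.
I_C = β·I_B = 100×0.00272 = 0.272 mA, and I_E = (β+1)I_B = 0.275 mA.
V_CE = V_CC − I_C·R_C − I_E·R_E = 12 − 0.272×6.8 − 0.275×2.2 = 9.54 V.
V_CE = 9.54 V > 0.2 V confirms active-region operation.

I_C ≈ 0.27 mA, V_CE ≈ 9.5 V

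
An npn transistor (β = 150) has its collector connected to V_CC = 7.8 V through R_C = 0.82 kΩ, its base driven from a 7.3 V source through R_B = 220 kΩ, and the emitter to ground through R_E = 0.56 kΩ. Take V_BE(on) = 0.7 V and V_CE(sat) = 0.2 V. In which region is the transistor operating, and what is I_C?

Assume active. Base-emitter loop: I_B = (V_BB − V_BE)/(R_B + (β+1)R_E) = (7.3 − 0.7)/(220 + 151×0.56) = 0.0217 mA.
I_C = β·I_B = 150×0.0217 = 3.25 mA.
V_CE = V_CC − I_C·R_C − I_E·R_E = 7.8 − 3.25×0.82 − 3.27×0.56 = 3.3 V > V_CE(sat), so the active-region assumption holds.

active; I_C ≈ 3.3 mA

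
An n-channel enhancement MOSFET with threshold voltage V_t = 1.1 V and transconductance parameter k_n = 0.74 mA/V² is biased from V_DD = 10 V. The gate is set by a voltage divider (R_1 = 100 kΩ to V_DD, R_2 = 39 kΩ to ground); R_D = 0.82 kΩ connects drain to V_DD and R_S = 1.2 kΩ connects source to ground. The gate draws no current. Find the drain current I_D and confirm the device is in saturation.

V_G = V_DD·R_2/(R_1+R_2) = 10×39/139 = 2.81 V.
Assume saturation: I_D = (k_n/2)(V_GS − V_t)² with V_GS = V_G − I_D·R_S = 2.81 − 1.2·I_D.
Substituting gives 0.533·I_D² − 2.51·I_D + 1.08 = 0, with roots I_D = 0.476 or 4.24 mA.
The root I_D = 4.24 mA gives V_GS = -2.29 V ≤ V_t, so take I_D = 0.476 mA.
Then V_GS = 2.23 V and V_DS = V_DD − I_D(R_D+R_S) = 10 − 0.476×2.02 = 9.04 V.
Saturation requires V_DS ≥ V_GS − V_t = 1.13 V; 9.04 ≥ 1.13 ✓.

I_D ≈ 0.48 mA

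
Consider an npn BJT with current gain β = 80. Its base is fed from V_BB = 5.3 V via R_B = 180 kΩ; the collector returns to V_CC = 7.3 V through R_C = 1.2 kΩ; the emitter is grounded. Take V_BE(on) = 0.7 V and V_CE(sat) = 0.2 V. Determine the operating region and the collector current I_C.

Assume active. Base-emitter loop: I_B = (V_BB − V_BE)/R_B = (5.3 − 0.7)/180 = 0.0256 mA.
I_C = β·I_B = 80×0.0256 = 2.04 mA.
V_CE = V_CC − I_C·R_C = 7.3 − 2.04×1.2 = 4.85 V > V_CE(sat), so the active-region assumption holds.

active; I_C ≈ 2 mA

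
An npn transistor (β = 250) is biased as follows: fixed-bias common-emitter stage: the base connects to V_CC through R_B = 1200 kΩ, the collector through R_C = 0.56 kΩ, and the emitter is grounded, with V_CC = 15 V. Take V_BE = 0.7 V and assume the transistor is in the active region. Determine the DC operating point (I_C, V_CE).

I_C ≈ 3 mA, V_CE ≈ 13 V

Base loop: V_CC = I_B·R_B + V_BE, so I_B = (15 − 0.7)/1200 kΩ = 0.0119 mA.
In the active region I_C = β·I_B = 250 × 0.0119 = 2.98 mA.
Collector loop: V_CE = V_CC − I_C·R_C = 15 − 2.98×0.56 = 13.3 V.
Since V_CE = 13.3 V > V_CE(sat) ≈ 0.2 V, the transistor is in the active region as assumed.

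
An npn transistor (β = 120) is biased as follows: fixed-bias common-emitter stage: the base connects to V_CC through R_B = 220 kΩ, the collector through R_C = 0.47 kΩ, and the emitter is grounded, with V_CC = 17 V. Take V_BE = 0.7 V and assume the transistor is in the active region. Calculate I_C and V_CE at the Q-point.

I_C ≈ 8.9 mA, V_CE ≈ 13 V

Base loop: V_CC = I_B·R_B + V_BE, so I_B = (17 − 0.7)/220 kΩ = 0.0741 mA.
In the active region I_C = β·I_B = 120 × 0.0741 = 8.89 mA.
Collector loop: V_CE = V_CC − I_C·R_C = 17 − 8.89×0.47 = 12.8 V.
Since V_CE = 12.8 V > V_CE(sat) ≈ 0.2 V, the transistor is in the active region as assumed.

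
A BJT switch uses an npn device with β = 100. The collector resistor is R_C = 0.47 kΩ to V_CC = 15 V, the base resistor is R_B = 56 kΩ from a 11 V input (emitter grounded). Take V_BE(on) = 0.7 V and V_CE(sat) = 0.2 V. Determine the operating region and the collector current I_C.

Assume active. Base-emitter loop: I_B = (V_BB − V_BE)/R_B = (11 − 0.7)/56 = 0.184 mA.
I_C = β·I_B = 100×0.184 = 18.4 mA.
V_CE = V_CC − I_C·R_C = 15 − 18.4×0.47 = 6.36 V > V_CE(sat), so the active-region assumption holds.

active; I_C ≈ 18 mA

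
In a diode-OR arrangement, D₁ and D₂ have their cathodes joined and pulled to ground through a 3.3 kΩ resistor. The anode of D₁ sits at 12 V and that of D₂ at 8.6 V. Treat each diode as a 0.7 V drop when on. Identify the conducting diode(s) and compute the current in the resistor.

Only D₁ conducts; I_R ≈ 3.4 mA

Assume both conduct. Then node N would need to be at both 12−0.7 = 11.3 V and 8.6−0.7 = 7.9 V, which is impossible.
Assume only D₁ conducts: V_N = 12 − 0.7 = 11.3 V, so I_R = 11.3/3.3 = 3.42 mA.
Check D₂: its anode-to-cathode voltage is 8.6 − 11.3 = -2.7 V < 0.7 V, so it is off. The assumption is consistent.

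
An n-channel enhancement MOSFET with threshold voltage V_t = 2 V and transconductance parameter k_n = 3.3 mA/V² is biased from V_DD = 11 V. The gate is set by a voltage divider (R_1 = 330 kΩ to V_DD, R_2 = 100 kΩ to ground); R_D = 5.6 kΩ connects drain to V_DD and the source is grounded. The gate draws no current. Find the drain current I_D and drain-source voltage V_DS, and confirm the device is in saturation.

I_D ≈ 0.51 mA, V_DS ≈ 8.1 V

V_G = V_DD·R_2/(R_1+R_2) = 11×100/430 = 2.56 V. With the source grounded, V_GS = V_G = 2.56 V.
Assume saturation: I_D = (k_n/2)(V_GS − V_t)² = (3.3/2)×(2.56 − 2)² = 1.65×0.558² = 0.514 mA.
V_DS = V_DD − I_D·R_D = 11 − 0.514×5.6 = 8.12 V.
Saturation requires V_DS ≥ V_GS − V_t = 0.558 V; 8.12 ≥ 0.558 ✓.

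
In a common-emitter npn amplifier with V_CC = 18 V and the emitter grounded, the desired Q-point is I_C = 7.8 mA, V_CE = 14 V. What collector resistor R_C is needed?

Collector loop: V_CC = I_C·R_C + V_CE.
R_C = (V_CC − V_CE)/I_C = (18 − 14)/7.8 = 0.513 kΩ.

R_C ≈ 0.51 kΩ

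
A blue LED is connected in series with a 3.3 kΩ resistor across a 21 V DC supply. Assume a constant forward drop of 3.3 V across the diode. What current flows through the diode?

I ≈ 5.4 mA

KVL around the loop: 21 = V_D + I·R = 3.3 + I × 3.3 kΩ.
So I = (21 − 3.3) / 3.3 kΩ = 17.7 / 3.3 = 5.36 mA.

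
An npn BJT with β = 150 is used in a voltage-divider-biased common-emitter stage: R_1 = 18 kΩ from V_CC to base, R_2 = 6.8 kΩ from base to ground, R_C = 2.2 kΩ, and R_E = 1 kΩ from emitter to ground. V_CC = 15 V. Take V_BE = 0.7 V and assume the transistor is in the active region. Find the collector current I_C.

I_C ≈ 3.3 mA

Thevenize the base divider: V_Th = V_CC·R_2/(R_1+R_2) = 15×6.8/24.8 = 4.11 V, R_Th = R_1‖R_2 = 4.94 kΩ.
Base-emitter loop: V_Th = I_B·R_Th + V_BE + (β+1)I_B·R_E, so I_B = (4.11 − 0.7) / (4.94 + 151×1) = 0.0219 mA.
I_C = β·I_B = 150×0.0219 = 3.28 mA, and I_E = (β+1)I_B = 3.3 mA.
V_CE = V_CC − I_C·R_C − I_E·R_E = 15 − 3.28×2.2 − 3.3×1 = 4.47 V.
V_CE = 4.47 V > 0.2 V confirms active-region operation.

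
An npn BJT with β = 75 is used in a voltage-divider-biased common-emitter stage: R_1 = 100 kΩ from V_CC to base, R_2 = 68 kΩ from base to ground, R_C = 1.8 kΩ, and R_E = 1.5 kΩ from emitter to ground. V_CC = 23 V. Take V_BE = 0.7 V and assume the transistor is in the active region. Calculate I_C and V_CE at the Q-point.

Thevenize the base divider: V_Th = V_CC·R_2/(R_1+R_2) = 23×68/168 = 9.31 V, R_Th = R_1‖R_2 = 40.5 kΩ.
Base-emitter loop: V_Th = I_B·R_Th + V_BE + (β+1)I_B·R_E, so I_B = (9.31 − 0.7) / (40.5 + 76×1.5) = 0.0557 mA.
I_C = β·I_B = 75×0.0557 = 4.18 mA, and I_E = (β+1)I_B = 4.24 mA.
V_CE = V_CC − I_C·R_C − I_E·R_E = 23 − 4.18×1.8 − 4.24×1.5 = 9.12 V.
V_CE = 9.12 V > 0.2 V confirms active-region operation.

I_C ≈ 4.2 mA, V_CE ≈ 9.1 V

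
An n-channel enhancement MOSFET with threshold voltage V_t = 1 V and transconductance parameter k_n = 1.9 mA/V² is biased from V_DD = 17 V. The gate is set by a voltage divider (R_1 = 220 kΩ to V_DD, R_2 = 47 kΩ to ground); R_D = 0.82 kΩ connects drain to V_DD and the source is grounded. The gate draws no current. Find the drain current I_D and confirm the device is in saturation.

I_D ≈ 3.8 mA

V_G = V_DD·R_2/(R_1+R_2) = 17×47/267 = 2.99 V. With the source grounded, V_GS = V_G = 2.99 V.
Assume saturation: I_D = (k_n/2)(V_GS − V_t)² = (1.9/2)×(2.99 − 1)² = 0.95×1.99² = 3.77 mA.
V_DS = V_DD − I_D·R_D = 17 − 3.77×0.82 = 13.9 V.
Saturation requires V_DS ≥ V_GS − V_t = 1.99 V; 13.9 ≥ 1.99 ✓.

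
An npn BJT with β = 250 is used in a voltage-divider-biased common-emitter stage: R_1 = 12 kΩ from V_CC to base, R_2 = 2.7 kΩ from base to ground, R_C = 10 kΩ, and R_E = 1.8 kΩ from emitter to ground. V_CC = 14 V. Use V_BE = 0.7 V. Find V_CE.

V_CE ≈ 1.8 V

Thevenize the base divider: V_Th = V_CC·R_2/(R_1+R_2) = 14×2.7/14.7 = 2.57 V, R_Th = R_1‖R_2 = 2.2 kΩ.
Base-emitter loop: V_Th = I_B·R_Th + V_BE + (β+1)I_B·R_E, so I_B = (2.57 − 0.7) / (2.2 + 251×1.8) = 0.00412 mA.
I_C = β·I_B = 250×0.00412 = 1.03 mA, and I_E = (β+1)I_B = 1.03 mA.
V_CE = V_CC − I_C·R_C − I_E·R_E = 14 − 1.03×10 − 1.03×1.8 = 1.83 V.
V_CE = 1.83 V > 0.2 V confirms active-region operation.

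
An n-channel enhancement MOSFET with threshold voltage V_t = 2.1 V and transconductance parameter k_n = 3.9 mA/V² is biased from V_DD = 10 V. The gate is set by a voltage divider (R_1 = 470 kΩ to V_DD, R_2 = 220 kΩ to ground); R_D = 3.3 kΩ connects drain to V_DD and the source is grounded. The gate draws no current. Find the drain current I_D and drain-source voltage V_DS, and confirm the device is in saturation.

I_D ≈ 2.3 mA, V_DS ≈ 2.4 V

V_G = V_DD·R_2/(R_1+R_2) = 10×220/690 = 3.19 V. With the source grounded, V_GS = V_G = 3.19 V.
Assume saturation: I_D = (k_n/2)(V_GS − V_t)² = (3.9/2)×(3.19 − 2.1)² = 1.95×1.09² = 2.31 mA.
V_DS = V_DD − I_D·R_D = 10 − 2.31×3.3 = 2.38 V.
Saturation requires V_DS ≥ V_GS − V_t = 1.09 V; 2.38 ≥ 1.09 ✓.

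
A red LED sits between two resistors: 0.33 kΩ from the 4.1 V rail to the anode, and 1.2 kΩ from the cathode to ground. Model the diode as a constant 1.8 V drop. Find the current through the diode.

I ≈ 1.5 mA

The two resistors are in series with the diode, so KVL gives 4.1 = I·0.33 + 1.8 + I·1.2.
I = (4.1 − 1.8) / (0.33 + 1.2) kΩ = 2.3 / 1.53 = 1.5 mA.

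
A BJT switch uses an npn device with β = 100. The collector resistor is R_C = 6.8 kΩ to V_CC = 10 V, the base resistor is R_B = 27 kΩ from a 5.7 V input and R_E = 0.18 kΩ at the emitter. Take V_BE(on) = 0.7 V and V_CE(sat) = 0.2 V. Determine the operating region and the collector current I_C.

Assume active: I_B = (5.7 − 0.7)/(27 + 101×0.18) = 0.111 mA, I_C = β·I_B = 11.1 mA.
Then V_CE = 10 − 11.1×6.8 − 11.2×0.18 = -67.3 V < 0.2 V — the active assumption fails.
Re-solve with V_CE = 0.2 V. KCL at the emitter: V_E/R_E = (V_BB−0.7−V_E)/R_B + (V_CC−0.2−V_E)/R_C, giving V_E = 0.283 V.
I_C = (V_CC − 0.2 − V_E)/R_C = (9.8 − 0.283)/6.8 = 1.4 mA.
Check: I_B = (5 − 0.283)/27 = 0.175 mA, and β·I_B = 17.5 mA > I_C, confirming saturation.

saturation; I_C ≈ 1.4 mA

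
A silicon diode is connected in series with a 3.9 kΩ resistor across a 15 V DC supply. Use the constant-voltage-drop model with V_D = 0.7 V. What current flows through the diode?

I ≈ 3.7 mA

KVL around the loop: 15 = V_D + I·R = 0.7 + I × 3.9 kΩ.
So I = (15 − 0.7) / 3.9 kΩ = 14.3 / 3.9 = 3.67 mA.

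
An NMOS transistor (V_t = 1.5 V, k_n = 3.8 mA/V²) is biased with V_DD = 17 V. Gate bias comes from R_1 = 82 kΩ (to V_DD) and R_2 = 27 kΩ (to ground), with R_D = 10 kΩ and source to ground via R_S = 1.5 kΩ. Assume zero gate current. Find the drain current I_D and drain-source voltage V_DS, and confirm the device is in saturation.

I_D ≈ 1.3 mA, V_DS ≈ 2.5 V

V_G = V_DD·R_2/(R_1+R_2) = 17×27/109 = 4.21 V.
Assume saturation: I_D = (k_n/2)(V_GS − V_t)² with V_GS = V_G − I_D·R_S = 4.21 − 1.5·I_D.
Substituting gives 4.27·I_D² − 16.5·I_D + 14 = 0, with roots I_D = 1.26 or 2.58 mA.
The root I_D = 2.58 mA gives V_GS = 0.334 V ≤ V_t, so take I_D = 1.26 mA.
Then V_GS = 2.32 V and V_DS = V_DD − I_D(R_D+R_S) = 17 − 1.26×11.5 = 2.47 V.
Saturation requires V_DS ≥ V_GS − V_t = 0.816 V; 2.47 ≥ 0.816 ✓.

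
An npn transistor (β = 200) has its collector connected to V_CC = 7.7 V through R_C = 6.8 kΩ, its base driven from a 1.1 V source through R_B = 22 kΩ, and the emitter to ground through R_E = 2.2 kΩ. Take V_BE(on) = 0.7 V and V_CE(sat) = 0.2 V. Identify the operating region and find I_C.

active; I_C ≈ 0.17 mA

Assume active. Base-emitter loop: I_B = (V_BB − V_BE)/(R_B + (β+1)R_E) = (1.1 − 0.7)/(22 + 201×2.2) = 0.000862 mA.
I_C = β·I_B = 200×0.000862 = 0.172 mA.
V_CE = V_CC − I_C·R_C − I_E·R_E = 7.7 − 0.172×6.8 − 0.173×2.2 = 6.15 V > V_CE(sat), so the active-region assumption holds.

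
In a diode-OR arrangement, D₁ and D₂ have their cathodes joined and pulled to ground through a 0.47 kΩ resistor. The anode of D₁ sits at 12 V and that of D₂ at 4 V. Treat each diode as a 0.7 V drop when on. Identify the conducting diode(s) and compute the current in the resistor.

Assume both conduct. Then node N would need to be at both 12−0.7 = 11.3 V and 4−0.7 = 3.3 V, which is impossible.
Assume only D₁ conducts: V_N = 12 − 0.7 = 11.3 V, so I_R = 11.3/0.47 = 24 mA.
Check D₂: its anode-to-cathode voltage is 4 − 11.3 = -7.3 V < 0.7 V, so it is off. The assumption is consistent.

Only D₁ conducts; I_R ≈ 24 mA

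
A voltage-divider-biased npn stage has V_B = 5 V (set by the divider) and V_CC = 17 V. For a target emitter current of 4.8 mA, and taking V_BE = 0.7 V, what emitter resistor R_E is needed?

R_E ≈ 0.9 kΩ

V_E = V_B − V_BE = 5 − 0.7 = 4.3 V.
R_E = V_E / I_E = 4.3 / 4.8 = 0.896 kΩ.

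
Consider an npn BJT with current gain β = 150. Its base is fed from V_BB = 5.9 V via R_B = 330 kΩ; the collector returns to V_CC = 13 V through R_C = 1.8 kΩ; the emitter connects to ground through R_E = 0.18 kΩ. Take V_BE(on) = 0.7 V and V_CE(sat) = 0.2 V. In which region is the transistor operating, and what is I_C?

active; I_C ≈ 2.2 mA

Assume active. Base-emitter loop: I_B = (V_BB − V_BE)/(R_B + (β+1)R_E) = (5.9 − 0.7)/(330 + 151×0.18) = 0.0146 mA.
I_C = β·I_B = 150×0.0146 = 2.18 mA.
V_CE = V_CC − I_C·R_C − I_E·R_E = 13 − 2.18×1.8 − 2.2×0.18 = 8.67 V > V_CE(sat), so the active-region assumption holds.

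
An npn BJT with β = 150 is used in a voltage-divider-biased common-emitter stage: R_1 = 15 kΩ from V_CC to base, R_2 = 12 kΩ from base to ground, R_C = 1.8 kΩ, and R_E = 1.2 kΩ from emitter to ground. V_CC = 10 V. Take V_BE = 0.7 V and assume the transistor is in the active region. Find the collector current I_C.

Thevenize the base divider: V_Th = V_CC·R_2/(R_1+R_2) = 10×12/27 = 4.44 V, R_Th = R_1‖R_2 = 6.67 kΩ.
Base-emitter loop: V_Th = I_B·R_Th + V_BE + (β+1)I_B·R_E, so I_B = (4.44 − 0.7) / (6.67 + 151×1.2) = 0.0199 mA.
I_C = β·I_B = 150×0.0199 = 2.99 mA, and I_E = (β+1)I_B = 3.01 mA.
V_CE = V_CC − I_C·R_C − I_E·R_E = 10 − 2.99×1.8 − 3.01×1.2 = 1.01 V.
V_CE = 1.01 V > 0.2 V confirms active-region operation.

I_C ≈ 3 mA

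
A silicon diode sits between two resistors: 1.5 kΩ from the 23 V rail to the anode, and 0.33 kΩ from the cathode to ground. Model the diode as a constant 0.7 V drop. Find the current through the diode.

The two resistors are in series with the diode, so KVL gives 23 = I·1.5 + 0.7 + I·0.33.
I = (23 − 0.7) / (1.5 + 0.33) kΩ = 22.3 / 1.83 = 12.2 mA.

I ≈ 12 mA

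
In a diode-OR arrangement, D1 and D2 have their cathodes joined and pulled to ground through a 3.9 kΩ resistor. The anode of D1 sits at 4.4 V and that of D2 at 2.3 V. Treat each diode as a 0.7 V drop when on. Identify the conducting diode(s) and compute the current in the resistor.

Assume both conduct. Then node N would need to be at both 4.4−0.7 = 3.7 V and 2.3−0.7 = 1.6 V, which is impossible.
Assume only D1 conducts: V_N = 4.4 − 0.7 = 3.7 V, so I_R = 3.7/3.9 = 0.949 mA.
Check D2: its anode-to-cathode voltage is 2.3 − 3.7 = -1.4 V < 0.7 V, so it is off. The assumption is consistent.

Only D1 conducts; I_R ≈ 0.95 mA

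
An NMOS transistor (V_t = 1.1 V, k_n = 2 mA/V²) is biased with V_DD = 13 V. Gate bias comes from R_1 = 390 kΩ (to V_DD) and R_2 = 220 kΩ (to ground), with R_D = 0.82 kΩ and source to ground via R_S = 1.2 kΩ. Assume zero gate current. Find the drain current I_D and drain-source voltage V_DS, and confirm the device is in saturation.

I_D ≈ 1.9 mA, V_DS ≈ 9.3 V

V_G = V_DD·R_2/(R_1+R_2) = 13×220/610 = 4.69 V.
Assume saturation: I_D = (k_n/2)(V_GS − V_t)² with V_GS = V_G − I_D·R_S = 4.69 − 1.2·I_D.
Substituting gives 1.44·I_D² − 9.61·I_D + 12.9 = 0, with roots I_D = 1.86 or 4.82 mA.
The root I_D = 4.82 mA gives V_GS = -1.1 V ≤ V_t, so take I_D = 1.86 mA.
Then V_GS = 2.46 V and V_DS = V_DD − I_D(R_D+R_S) = 13 − 1.86×2.02 = 9.25 V.
Saturation requires V_DS ≥ V_GS − V_t = 1.36 V; 9.25 ≥ 1.36 ✓.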